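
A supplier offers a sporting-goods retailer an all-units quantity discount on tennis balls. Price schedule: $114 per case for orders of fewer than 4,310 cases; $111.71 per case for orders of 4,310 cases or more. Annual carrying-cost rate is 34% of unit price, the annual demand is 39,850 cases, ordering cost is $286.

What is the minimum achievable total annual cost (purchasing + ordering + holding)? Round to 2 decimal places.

$4,536,137.76

H₁ = 34%×$114 = $38.7600;  H₂ = 34%×$111.71 = $37.9814
EOQ₁ = √(2×39,850×286/38.7600) = 766.87  (< 4,310, feasible at tier 1)
EOQ₂ = √(2×39,850×286/37.9814) = 774.69  (< 4,310 → use Q = 4,310 at tier-2 price)
TC(tier 1 (EOQ₁), Q≈766.9) = $4,572,623.78
TC(tier 2, Q≈4,310.0) = $4,536,137.76
Minimum at tier 2: $4,536,137.76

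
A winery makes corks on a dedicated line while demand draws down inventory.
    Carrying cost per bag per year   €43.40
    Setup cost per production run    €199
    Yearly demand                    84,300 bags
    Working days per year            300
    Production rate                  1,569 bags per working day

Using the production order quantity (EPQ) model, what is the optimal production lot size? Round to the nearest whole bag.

Daily demand d = 84,300/300 = 281.000; p = 1569; 1 − d/p = 0.82091
EPQ = √(2DS / (H(1 − d/p)))
    = √(2 × 84,300 × 199 / (43.4 × 0.82091)) ≈ 970.43

970 bags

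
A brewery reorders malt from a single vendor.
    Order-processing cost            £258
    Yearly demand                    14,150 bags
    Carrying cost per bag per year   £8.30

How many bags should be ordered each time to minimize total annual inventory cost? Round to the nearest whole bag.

Optimal lot size Q* = (2 × 14,150 × £258 / £8.3)^½ ≈ 937.92

938 bags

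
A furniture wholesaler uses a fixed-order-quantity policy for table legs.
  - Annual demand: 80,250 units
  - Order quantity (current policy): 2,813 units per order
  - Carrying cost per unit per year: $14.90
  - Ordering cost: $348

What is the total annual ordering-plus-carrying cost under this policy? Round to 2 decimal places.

Ordering: D/Q × S = 80,250/2,813 × $348 = $9,927.84
Holding:  Q/2 × H = 2,813/2 × $14.9 = $20,956.85
Total = $9,927.84 + $20,956.85 = $30,884.69

$30,884.69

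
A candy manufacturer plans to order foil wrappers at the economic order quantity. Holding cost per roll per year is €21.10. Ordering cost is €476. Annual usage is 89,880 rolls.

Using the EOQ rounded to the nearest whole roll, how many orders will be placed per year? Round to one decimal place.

EOQ = √(2DS/H) = √(2 × 89,880 × 476 / 21.1)
    = √(4,055,249.29) ≈ 2,013.76 → Q = 2,014
Orders per year = D/Q = 89,880 / 2,014 = 44.628

44.6 orders per year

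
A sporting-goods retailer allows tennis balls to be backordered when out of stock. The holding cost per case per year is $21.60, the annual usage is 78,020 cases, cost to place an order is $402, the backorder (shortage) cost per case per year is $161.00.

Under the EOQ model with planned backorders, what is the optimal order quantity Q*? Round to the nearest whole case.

1,815 cases

Q* = √(2DS/H) · √((H + b)/b)
   = √(2 × 78,020 × 402 / 21.6) · √((21.6 + 161) / 161)
   = 1,704.135 × 1.0650 ≈ 1,814.85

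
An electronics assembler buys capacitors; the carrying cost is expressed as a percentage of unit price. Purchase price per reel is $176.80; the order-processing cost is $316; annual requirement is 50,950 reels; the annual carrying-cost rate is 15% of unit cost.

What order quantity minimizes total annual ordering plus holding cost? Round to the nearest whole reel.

1,102 reels

H = i·C = 0.15 × $176.8 = $26.5200 per reel-year
2DS/H = 2·50,950·316/26.52 = 1,214,193.06
EOQ = √1,214,193.06 ≈ 1,101.90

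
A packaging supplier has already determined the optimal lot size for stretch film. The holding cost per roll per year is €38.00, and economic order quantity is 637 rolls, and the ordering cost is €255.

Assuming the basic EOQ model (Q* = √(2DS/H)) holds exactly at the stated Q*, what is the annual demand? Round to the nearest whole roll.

From Q* = √(2DS/H) ⇒ Q*² = 2DS/H.
D = Q²H / (2S) = 637² × 38 / (2 × 255) = 30,233.77

30,234 rolls per year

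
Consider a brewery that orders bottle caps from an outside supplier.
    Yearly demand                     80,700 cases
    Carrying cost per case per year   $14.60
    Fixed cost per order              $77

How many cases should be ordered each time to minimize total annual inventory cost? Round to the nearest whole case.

923 cases

2DS/H = 2·80,700·77/14.6 = 851,219.18
EOQ = √851,219.18 ≈ 922.62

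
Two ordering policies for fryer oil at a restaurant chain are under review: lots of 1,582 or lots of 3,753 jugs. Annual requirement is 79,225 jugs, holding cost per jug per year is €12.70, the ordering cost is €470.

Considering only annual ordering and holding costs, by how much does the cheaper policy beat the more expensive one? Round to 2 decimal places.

€170.31

TC(Q) = (D/Q)S + (Q/2)H
TC(1,582) = (79,225/1,582)×470 + (1,582/2)×12.7 = €33,582.84
TC(3,753) = (79,225/3,753)×470 + (3,753/2)×12.7 = €33,753.15
Cheaper: Q = 1,582.  Difference = €170.31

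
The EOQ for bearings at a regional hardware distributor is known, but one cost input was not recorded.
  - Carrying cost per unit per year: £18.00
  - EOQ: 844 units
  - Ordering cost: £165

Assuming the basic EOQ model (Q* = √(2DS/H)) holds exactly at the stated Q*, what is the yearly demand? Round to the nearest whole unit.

38,855 units per year

EOQ relation: Q² = 2DS/H, so rearrange for the unknown.
D = Q²H / (2S) = 844² × 18 / (2 × 165) = 38,854.69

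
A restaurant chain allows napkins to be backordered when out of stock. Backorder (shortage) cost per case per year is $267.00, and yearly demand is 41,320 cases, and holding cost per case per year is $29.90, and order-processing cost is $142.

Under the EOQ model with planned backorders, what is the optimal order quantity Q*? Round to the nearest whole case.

Q* = √(2DS/H) · √((H + b)/b)
   = √(2 × 41,320 × 142 / 29.9) · √((29.9 + 267) / 267)
   = 626.475 × 1.0545 ≈ 660.62

661 cases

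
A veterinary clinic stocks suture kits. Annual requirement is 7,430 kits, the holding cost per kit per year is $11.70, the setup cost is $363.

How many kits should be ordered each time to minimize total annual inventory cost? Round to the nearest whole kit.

679 kits

EOQ = √(2DS/H) = √(2 × 7,430 × 363 / 11.7)
    = √(461,041.03) ≈ 679.00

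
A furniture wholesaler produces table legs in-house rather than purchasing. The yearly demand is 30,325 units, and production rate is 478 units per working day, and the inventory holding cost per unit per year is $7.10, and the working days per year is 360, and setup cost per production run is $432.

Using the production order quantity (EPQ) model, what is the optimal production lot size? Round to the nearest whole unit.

2,117 units

d = 30,325/360 = 84.2361 units/day;  effective holding cost H(1 − d/p) = 7.1·(1 − 84.2361/478) = 5.84879
Q* = √(2DS / H_eff) = √(2·30,325·432 / 5.84879) ≈ 2,116.53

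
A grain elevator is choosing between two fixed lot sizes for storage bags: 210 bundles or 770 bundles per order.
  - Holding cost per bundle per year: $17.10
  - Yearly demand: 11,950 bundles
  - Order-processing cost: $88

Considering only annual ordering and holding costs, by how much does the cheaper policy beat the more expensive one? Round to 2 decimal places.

TC(Q) = (D/Q)S + (Q/2)H
TC(210) = (11,950/210)×88 + (210/2)×17.1 = $6,803.12
TC(770) = (11,950/770)×88 + (770/2)×17.1 = $7,949.21
Lots of 210 are cheaper by $1,146.10.

$1,146.10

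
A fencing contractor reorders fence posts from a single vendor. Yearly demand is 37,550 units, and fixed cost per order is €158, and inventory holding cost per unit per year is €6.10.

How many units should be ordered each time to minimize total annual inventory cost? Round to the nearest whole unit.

1,395 units

EOQ = √(2DS/H) = √(2 × 37,550 × 158 / 6.1)
    = √(1,945,213.11) ≈ 1,394.71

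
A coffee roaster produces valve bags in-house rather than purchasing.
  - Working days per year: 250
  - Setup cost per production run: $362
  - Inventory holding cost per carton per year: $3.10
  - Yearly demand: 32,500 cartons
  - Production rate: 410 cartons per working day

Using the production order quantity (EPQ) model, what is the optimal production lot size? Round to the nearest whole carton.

3,334 cartons

d = 32,500/250 = 130.0000 cartons/day;  effective holding cost H(1 − d/p) = 3.1·(1 − 130.0000/410) = 2.11707
Q* = √(2DS / H_eff) = √(2·32,500·362 / 2.11707) ≈ 3,333.83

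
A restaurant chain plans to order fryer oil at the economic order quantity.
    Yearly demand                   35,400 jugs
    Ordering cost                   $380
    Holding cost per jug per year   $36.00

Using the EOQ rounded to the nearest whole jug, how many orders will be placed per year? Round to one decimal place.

41.0 orders per year

Optimal lot size Q* = (2 × 35,400 × $380 / $36)^½ ≈ 864.48 → Q = 864
N = D/Q = 35,400/864 ≈ 40.972 orders/yr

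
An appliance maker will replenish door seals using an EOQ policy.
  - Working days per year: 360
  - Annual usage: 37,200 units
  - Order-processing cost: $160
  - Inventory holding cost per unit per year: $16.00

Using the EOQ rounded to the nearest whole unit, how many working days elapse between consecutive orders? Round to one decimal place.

8.4 days

Optimal lot size Q* = (2 × 37,200 × $160 / $16)^½ ≈ 862.55 → Q = 863 units
Days between orders = 360 / (D/Q) = 360 / 43.105 ≈ 8.352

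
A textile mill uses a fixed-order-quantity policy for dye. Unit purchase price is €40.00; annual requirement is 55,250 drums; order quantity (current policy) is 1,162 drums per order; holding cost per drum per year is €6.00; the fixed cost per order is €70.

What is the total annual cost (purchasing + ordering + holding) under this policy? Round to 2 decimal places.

Orders/yr = 55,250/1,162 = 47.547; ordering cost = 47.547 × €70 = €3,328.31
Average inventory = 1,162/2 = 581; holding cost = 581 × €6 = €3,486.00
Purchase cost = D·C = 55,250 × 40 = €2,210,000.00
Total = €3,328.31 + €3,486.00 + €2,210,000.00 = €2,216,814.31

€2,216,814.31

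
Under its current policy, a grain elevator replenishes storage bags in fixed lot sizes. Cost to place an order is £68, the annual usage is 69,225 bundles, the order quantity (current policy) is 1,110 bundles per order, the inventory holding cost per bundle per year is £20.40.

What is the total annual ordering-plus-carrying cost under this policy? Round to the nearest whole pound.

Annual ordering cost = (D/Q)·S = (69,225/1,110) × 68 = £4,240.81
Annual holding cost  = (Q/2)·H = (1,110/2) × 20.4 = £11,322.00
Total = £4,240.81 + £11,322.00 = £15,562.81

£15,563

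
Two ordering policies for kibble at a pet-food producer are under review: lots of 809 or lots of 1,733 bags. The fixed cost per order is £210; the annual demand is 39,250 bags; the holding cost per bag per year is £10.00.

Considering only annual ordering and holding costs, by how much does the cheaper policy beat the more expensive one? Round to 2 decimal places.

TC(Q) = (D/Q)S + (Q/2)H
TC(809) = (39,250/809)×210 + (809/2)×10 = £14,233.50
TC(1,733) = (39,250/1,733)×210 + (1,733/2)×10 = £13,421.20
|ΔTC| = |£14,233.50 − £13,421.20| = £812.30

£812.30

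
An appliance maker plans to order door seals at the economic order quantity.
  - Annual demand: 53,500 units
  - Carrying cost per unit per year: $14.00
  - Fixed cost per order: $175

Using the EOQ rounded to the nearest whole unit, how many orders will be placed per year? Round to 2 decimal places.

Optimal lot size Q* = (2 × 53,500 × $175 / $14)^½ ≈ 1,156.50 → Q = 1,157
N = D/Q = 53,500/1,157 ≈ 46.240 orders/yr

46.24 orders per year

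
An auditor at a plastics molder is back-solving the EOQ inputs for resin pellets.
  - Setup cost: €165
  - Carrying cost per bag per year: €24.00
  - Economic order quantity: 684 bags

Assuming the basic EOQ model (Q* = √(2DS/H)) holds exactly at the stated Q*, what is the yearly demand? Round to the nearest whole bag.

34,026 bags per year

EOQ relation: Q² = 2DS/H, so rearrange for the unknown.
D = Q²H / (2S) = 684² × 24 / (2 × 165) = 34,025.89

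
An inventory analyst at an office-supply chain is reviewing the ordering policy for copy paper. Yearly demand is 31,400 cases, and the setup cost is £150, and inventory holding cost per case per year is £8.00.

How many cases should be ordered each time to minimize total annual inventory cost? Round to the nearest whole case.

Optimal lot size Q* = (2 × 31,400 × £150 / £8)^½ ≈ 1,085.13

1,085 cases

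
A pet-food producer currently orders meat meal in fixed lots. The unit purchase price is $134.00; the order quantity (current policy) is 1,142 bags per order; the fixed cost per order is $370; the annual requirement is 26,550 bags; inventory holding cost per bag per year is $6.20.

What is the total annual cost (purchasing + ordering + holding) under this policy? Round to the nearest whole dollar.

$3,569,842

Orders/yr = 26,550/1,142 = 23.249; ordering cost = 23.249 × $370 = $8,602.01
Average inventory = 1,142/2 = 571; holding cost = 571 × $6.2 = $3,540.20
Purchase cost = D·C = 26,550 × 134 = $3,557,700.00
Total = $8,602.01 + $3,540.20 + $3,557,700.00 = $3,569,842.21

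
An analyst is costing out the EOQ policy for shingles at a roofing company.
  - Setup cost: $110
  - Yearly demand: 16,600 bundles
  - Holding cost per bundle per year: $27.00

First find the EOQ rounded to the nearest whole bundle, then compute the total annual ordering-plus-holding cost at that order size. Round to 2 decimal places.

Q* = √(2·D·S / H) = √(2·16,600·110 / 27) = √135,259.3 ≈ 367.78 → Q = 368 bundles
Orders/yr = 16,600/368 = 45.109; ordering cost = 45.109 × $110 = $4,961.96
Average inventory = 368/2 = 184; holding cost = 184 × $27 = $4,968.00
Total = $4,961.96 + $4,968.00 = $9,929.96

$9,929.96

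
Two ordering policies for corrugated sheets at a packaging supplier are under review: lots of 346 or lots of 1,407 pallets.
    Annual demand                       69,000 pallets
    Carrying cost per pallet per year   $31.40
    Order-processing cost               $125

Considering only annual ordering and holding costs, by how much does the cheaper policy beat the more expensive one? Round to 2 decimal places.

Annual cost at Q: ordering D·S/Q plus holding Q·H/2.
TC(346) = (69,000/346)×125 + (346/2)×31.4 = $30,359.95
TC(1,407) = (69,000/1,407)×125 + (1,407/2)×31.4 = $28,219.96
Cheaper: Q = 1,407.  Difference = $2,139.98

$2,139.98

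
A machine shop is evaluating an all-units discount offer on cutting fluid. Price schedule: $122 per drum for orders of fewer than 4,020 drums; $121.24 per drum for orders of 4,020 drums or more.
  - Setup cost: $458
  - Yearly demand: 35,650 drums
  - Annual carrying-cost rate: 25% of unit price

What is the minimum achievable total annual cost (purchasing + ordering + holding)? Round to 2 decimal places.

$4,380,859.30

H₁ = 25%×$122 = $30.5000;  H₂ = 25%×$121.24 = $30.3100
EOQ₁ = √(2×35,650×458/30.5000) = 1,034.73  (< 4,020, feasible at tier 1)
EOQ₂ = √(2×35,650×458/30.3100) = 1,037.97  (< 4,020 → use Q = 4,020 at tier-2 price)
TC(tier 1 (EOQ₁), Q≈1,034.7) = $4,380,859.30
TC(tier 2, Q≈4,020.0) = $4,387,190.72
Minimum at tier 1 (EOQ₁): $4,380,859.30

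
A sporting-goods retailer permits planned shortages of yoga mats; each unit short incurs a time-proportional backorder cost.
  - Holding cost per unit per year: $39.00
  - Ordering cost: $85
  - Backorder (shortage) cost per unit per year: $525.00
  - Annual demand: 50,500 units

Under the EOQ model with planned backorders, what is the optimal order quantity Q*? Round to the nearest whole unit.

Q* = √(2DS/H) · √((H + b)/b)
   = √(2 × 50,500 × 85 / 39) · √((39 + 525) / 525)
   = 469.178 × 1.0365 ≈ 486.29

486 units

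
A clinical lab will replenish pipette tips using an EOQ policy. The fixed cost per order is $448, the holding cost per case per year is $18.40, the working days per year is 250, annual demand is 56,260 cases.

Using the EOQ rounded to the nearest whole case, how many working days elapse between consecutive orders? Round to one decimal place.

Q* = √(2·D·S / H) = √(2·56,260·448 / 18.4) = √2,739,617.4 ≈ 1,655.18 → Q = 1,655 cases
Days between orders = 250 / (D/Q) = 250 / 33.994 ≈ 7.354

7.4 days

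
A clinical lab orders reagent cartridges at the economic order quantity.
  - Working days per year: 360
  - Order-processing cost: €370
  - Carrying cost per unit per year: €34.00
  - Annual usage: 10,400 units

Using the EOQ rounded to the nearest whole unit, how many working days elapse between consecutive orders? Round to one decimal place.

EOQ = √(2DS/H) = √(2 × 10,400 × 370 / 34)
    = √(226,352.94) ≈ 475.77 → Q = 476 units
Days between orders = 360 / (D/Q) = 360 / 21.849 ≈ 16.477

16.5 days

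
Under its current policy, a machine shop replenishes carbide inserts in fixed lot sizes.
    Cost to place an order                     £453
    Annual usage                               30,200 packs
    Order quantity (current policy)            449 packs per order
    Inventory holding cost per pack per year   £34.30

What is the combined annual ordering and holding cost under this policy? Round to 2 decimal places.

Orders/yr = 30,200/449 = 67.261; ordering cost = 67.261 × £453 = £30,469.04
Average inventory = 449/2 = 224.5; holding cost = 224.5 × £34.3 = £7,700.35
Total = £30,469.04 + £7,700.35 = £38,169.39

£38,169.39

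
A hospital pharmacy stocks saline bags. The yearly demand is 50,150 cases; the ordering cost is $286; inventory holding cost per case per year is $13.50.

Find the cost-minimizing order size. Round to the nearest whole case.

1,458 cases

2DS/H = 2·50,150·286/13.5 = 2,124,874.07
EOQ = √2,124,874.07 ≈ 1,457.69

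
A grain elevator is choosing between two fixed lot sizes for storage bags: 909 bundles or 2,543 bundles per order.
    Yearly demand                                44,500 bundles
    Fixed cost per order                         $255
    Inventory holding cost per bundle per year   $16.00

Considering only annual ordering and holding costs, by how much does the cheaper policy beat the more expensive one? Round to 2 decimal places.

$5,050.75

Annual cost at Q: ordering D·S/Q plus holding Q·H/2.
TC(909) = (44,500/909)×255 + (909/2)×16 = $19,755.50
TC(2,543) = (44,500/2,543)×255 + (2,543/2)×16 = $24,806.25
Lots of 909 are cheaper by $5,050.75.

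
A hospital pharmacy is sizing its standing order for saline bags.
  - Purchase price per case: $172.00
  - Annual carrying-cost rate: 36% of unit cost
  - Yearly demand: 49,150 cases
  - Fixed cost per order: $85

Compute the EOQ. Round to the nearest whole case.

367 cases

Carrying cost H = $172 × 36% = $61.9200/case/yr
2DS/H = 2·49,150·85/61.92 = 134,940.25
EOQ = √134,940.25 ≈ 367.34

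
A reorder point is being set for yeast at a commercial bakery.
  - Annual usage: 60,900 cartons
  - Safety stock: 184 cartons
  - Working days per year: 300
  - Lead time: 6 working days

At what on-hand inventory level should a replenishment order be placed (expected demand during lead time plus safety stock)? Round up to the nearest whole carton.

Daily demand d = 60,900 / 300 = 203.000 cartons/day
Demand during lead time = 203.000 × 6 = 1,218.00
Reorder point = 1,218.00 + 184 = 1,402.00 → round up

1,402 cartons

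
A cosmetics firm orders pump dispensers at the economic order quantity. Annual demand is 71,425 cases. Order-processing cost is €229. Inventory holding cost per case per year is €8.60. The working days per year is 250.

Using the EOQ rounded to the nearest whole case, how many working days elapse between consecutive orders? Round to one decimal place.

6.8 days

EOQ = √(2DS/H) = √(2 × 71,425 × 229 / 8.6)
    = √(3,803,796.51) ≈ 1,950.33 → Q = 1,950 cases
Cycle time = (working days × Q)/D = (250 × 1,950) / 71,425 = 6.825 days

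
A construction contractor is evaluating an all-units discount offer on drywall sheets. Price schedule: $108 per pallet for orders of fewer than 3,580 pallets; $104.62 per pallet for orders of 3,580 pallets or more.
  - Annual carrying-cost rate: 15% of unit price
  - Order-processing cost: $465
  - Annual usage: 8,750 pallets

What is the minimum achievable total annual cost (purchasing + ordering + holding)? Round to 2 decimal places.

$944,651.99

H₁ = 15%×$108 = $16.2000;  H₂ = 15%×$104.62 = $15.6930
EOQ₁ = √(2×8,750×465/16.2000) = 708.74  (< 3,580, feasible at tier 1)
EOQ₂ = √(2×8,750×465/15.6930) = 720.10  (< 3,580 → use Q = 3,580 at tier-2 price)
TC(tier 1 (EOQ₁), Q≈708.7) = $956,481.62
TC(tier 2, Q≈3,580.0) = $944,651.99
Minimum at tier 2: $944,651.99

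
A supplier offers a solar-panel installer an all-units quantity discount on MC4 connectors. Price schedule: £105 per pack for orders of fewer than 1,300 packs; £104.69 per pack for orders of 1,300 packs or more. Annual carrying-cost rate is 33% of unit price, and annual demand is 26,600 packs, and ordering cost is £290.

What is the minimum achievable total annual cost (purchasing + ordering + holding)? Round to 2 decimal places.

£2,813,143.85

H₁ = 33%×£105 = £34.6500;  H₂ = 33%×£104.69 = £34.5477
EOQ₁ = √(2×26,600×290/34.6500) = 667.27  (< 1,300, feasible at tier 1)
EOQ₂ = √(2×26,600×290/34.5477) = 668.26  (< 1,300 → use Q = 1,300 at tier-2 price)
TC(tier 1 (EOQ₁), Q≈667.3) = £2,816,120.99
TC(tier 2, Q≈1,300.0) = £2,813,143.85
Minimum at tier 2: £2,813,143.85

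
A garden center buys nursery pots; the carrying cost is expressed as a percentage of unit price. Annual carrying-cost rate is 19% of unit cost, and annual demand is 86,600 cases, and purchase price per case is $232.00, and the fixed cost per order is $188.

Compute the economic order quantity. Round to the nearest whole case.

859 cases

Holding cost per case per year: H = 19% × $232 = $44.0800
Optimal lot size Q* = (2 × 86,600 × $188 / $44.08)^½ ≈ 859.47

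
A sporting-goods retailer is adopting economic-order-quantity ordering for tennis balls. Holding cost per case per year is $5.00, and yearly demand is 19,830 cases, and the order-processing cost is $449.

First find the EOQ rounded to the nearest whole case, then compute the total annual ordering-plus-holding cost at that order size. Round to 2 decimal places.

$9,435.93

2DS/H = 2·19,830·449/5 = 3,561,468.00
EOQ = √3,561,468.00 ≈ 1,887.19 → Q = 1,887 cases
Ordering: D/Q × S = 19,830/1,887 × $449 = $4,718.43
Holding:  Q/2 × H = 1,887/2 × $5 = $4,717.50
Total = $4,718.43 + $4,717.50 = $9,435.93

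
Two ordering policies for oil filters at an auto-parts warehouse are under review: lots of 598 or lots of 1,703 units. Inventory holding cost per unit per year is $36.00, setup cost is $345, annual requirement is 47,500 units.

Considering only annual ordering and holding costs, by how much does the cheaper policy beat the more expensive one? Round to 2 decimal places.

$2,108.88

Annual cost at Q: ordering D·S/Q plus holding Q·H/2.
TC(598) = (47,500/598)×345 + (598/2)×36 = $38,167.85
TC(1,703) = (47,500/1,703)×345 + (1,703/2)×36 = $40,276.72
|ΔTC| = |$38,167.85 − $40,276.72| = $2,108.88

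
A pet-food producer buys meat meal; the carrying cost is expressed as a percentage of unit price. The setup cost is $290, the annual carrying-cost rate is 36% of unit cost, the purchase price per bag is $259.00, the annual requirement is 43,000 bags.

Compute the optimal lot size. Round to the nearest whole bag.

517 bags

Carrying cost H = $259 × 36% = $93.2400/bag/yr
Optimal lot size Q* = (2 × 43,000 × $290 / $93.24)^½ ≈ 517.19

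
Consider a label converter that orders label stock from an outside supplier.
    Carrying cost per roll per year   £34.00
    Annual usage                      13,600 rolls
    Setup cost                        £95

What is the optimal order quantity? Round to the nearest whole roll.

276 rolls

2DS/H = 2·13,600·95/34 = 76,000.00
EOQ = √76,000.00 ≈ 275.68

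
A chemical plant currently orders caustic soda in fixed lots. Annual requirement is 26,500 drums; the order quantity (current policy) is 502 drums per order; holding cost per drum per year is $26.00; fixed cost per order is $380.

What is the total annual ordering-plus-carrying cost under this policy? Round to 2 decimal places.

Orders/yr = 26,500/502 = 52.789; ordering cost = 52.789 × $380 = $20,059.76
Average inventory = 502/2 = 251; holding cost = 251 × $26 = $6,526.00
Total = $20,059.76 + $6,526.00 = $26,585.76

$26,585.76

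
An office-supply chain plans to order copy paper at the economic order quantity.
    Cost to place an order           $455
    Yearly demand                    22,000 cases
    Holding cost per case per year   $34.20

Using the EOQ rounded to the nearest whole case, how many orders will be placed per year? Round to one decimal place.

28.8 orders per year

EOQ = √(2DS/H) = √(2 × 22,000 × 455 / 34.2)
    = √(585,380.12) ≈ 765.10 → Q = 765
Orders per year = D/Q = 22,000 / 765 = 28.758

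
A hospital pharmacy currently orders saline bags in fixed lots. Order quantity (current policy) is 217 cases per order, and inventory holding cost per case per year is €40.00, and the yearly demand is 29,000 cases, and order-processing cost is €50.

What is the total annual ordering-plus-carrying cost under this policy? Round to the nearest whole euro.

Ordering: D/Q × S = 29,000/217 × €50 = €6,682.03
Holding:  Q/2 × H = 217/2 × €40 = €4,340.00
Total = €6,682.03 + €4,340.00 = €11,022.03

€11,022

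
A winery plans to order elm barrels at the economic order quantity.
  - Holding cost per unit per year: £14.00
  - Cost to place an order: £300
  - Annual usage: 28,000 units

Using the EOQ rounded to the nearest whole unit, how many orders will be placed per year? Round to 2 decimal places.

2DS/H = 2·28,000·300/14 = 1,200,000.00
EOQ = √1,200,000.00 ≈ 1,095.45 → Q = 1,095
Orders per year = D/Q = 28,000 / 1,095 = 25.571

25.57 orders per year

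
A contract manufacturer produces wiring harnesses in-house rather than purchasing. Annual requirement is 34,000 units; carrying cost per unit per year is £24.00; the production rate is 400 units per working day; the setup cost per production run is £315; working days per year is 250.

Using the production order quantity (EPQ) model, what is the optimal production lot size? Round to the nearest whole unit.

1,163 units

d = 34,000/250 = 136.0000 units/day;  effective holding cost H(1 − d/p) = 24·(1 − 136.0000/400) = 15.84000
Q* = √(2DS / H_eff) = √(2·34,000·315 / 15.84000) ≈ 1,162.87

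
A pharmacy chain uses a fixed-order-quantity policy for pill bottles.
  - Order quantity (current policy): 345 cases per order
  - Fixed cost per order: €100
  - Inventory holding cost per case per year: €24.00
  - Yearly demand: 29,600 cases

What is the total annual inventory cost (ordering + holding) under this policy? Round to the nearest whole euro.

€12,720

Ordering: D/Q × S = 29,600/345 × €100 = €8,579.71
Holding:  Q/2 × H = 345/2 × €24 = €4,140.00
Total = €8,579.71 + €4,140.00 = €12,719.71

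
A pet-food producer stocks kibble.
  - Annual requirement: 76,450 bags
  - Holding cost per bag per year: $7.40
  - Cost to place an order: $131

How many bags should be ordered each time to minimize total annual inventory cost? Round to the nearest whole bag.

1,645 bags

Q* = √(2·D·S / H) = √(2·76,450·131 / 7.4) = √2,706,743.2 ≈ 1,645.22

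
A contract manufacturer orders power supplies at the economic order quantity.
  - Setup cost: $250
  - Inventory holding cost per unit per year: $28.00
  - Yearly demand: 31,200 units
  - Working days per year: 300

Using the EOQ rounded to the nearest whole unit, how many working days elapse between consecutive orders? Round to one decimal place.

7.2 days

2DS/H = 2·31,200·250/28 = 557,142.86
EOQ = √557,142.86 ≈ 746.42 → Q = 746 units
T = Q/D × 300 days = 746/31,200 × 300 = 7.173 days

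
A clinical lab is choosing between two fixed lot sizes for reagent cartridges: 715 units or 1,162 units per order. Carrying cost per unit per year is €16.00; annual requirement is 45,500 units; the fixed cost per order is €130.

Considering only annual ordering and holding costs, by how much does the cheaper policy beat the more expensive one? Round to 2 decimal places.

TC(Q) = (D/Q)S + (Q/2)H
TC(715) = (45,500/715)×130 + (715/2)×16 = €13,992.73
TC(1,162) = (45,500/1,162)×130 + (1,162/2)×16 = €14,386.36
Lots of 715 are cheaper by €393.63.

€393.63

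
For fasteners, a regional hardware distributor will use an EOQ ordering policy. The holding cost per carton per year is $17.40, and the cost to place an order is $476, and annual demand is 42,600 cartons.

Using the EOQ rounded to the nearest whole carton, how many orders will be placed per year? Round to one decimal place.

Optimal lot size Q* = (2 × 42,600 × $476 / $17.4)^½ ≈ 1,526.68 → Q = 1,527
N = D/Q = 42,600/1,527 ≈ 27.898 orders/yr

27.9 orders per year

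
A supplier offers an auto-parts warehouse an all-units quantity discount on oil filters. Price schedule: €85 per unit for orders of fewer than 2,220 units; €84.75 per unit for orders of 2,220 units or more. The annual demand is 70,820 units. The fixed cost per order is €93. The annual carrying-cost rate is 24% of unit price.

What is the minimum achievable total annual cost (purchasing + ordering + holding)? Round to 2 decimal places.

€6,027,539.18

H₁ = 24%×€85 = €20.4000;  H₂ = 24%×€84.75 = €20.3400
EOQ₁ = √(2×70,820×93/20.4000) = 803.56  (< 2,220, feasible at tier 1)
EOQ₂ = √(2×70,820×93/20.3400) = 804.75  (< 2,220 → use Q = 2,220 at tier-2 price)
TC(tier 1 (EOQ₁), Q≈803.6) = €6,036,092.66
TC(tier 2, Q≈2,220.0) = €6,027,539.18
Minimum at tier 2: €6,027,539.18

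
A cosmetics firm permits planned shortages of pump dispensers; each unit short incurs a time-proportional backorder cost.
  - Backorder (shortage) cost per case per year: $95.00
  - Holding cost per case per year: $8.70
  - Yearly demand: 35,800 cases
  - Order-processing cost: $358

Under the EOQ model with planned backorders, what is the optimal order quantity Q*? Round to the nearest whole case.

1,793 cases

Q* = √(2DS/H) · √((H + b)/b)
   = √(2 × 35,800 × 358 / 8.7) · √((8.7 + 95) / 95)
   = 1,716.479 × 1.0448 ≈ 1,793.35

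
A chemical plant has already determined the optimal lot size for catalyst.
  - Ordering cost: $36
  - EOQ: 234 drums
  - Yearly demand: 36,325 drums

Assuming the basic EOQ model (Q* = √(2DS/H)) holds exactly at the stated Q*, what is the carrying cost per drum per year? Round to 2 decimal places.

$47.76

From Q* = √(2DS/H) ⇒ Q*² = 2DS/H.
H = 2DS / Q² = 2 × 36,325 × 36 / 234² = 47.7646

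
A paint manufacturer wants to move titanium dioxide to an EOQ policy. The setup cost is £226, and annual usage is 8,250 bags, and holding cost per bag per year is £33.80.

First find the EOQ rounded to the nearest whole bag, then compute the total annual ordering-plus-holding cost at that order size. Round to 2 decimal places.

£11,226.76

Optimal lot size Q* = (2 × 8,250 × £226 / £33.8)^½ ≈ 332.15 → Q = 332 bags
Annual ordering cost = (D/Q)·S = (8,250/332) × 226 = £5,615.96
Annual holding cost  = (Q/2)·H = (332/2) × 33.8 = £5,610.80
Total = £5,615.96 + £5,610.80 = £11,226.76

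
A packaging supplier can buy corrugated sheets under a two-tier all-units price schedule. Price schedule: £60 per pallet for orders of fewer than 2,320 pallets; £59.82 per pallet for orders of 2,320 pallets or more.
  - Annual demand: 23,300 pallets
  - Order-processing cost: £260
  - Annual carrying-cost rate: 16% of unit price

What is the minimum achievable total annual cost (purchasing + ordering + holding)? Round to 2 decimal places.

£1,407,519.80

H₁ = 16%×£60 = £9.6000;  H₂ = 16%×£59.82 = £9.5712
EOQ₁ = √(2×23,300×260/9.6000) = 1,123.42  (< 2,320, feasible at tier 1)
EOQ₂ = √(2×23,300×260/9.5712) = 1,125.11  (< 2,320 → use Q = 2,320 at tier-2 price)
TC(tier 1 (EOQ₁), Q≈1,123.4) = £1,408,784.88
TC(tier 2, Q≈2,320.0) = £1,407,519.80
Minimum at tier 2: £1,407,519.80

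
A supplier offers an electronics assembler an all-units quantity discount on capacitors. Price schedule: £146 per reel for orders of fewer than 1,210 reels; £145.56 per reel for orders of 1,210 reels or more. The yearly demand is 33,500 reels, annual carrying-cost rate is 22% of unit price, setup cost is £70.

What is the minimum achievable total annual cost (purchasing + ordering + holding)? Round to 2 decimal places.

£4,897,572.05

H₁ = 22%×£146 = £32.1200;  H₂ = 22%×£145.56 = £32.0232
EOQ₁ = √(2×33,500×70/32.1200) = 382.12  (< 1,210, feasible at tier 1)
EOQ₂ = √(2×33,500×70/32.0232) = 382.70  (< 1,210 → use Q = 1,210 at tier-2 price)
TC(tier 1 (EOQ₁), Q≈382.1) = £4,903,273.66
TC(tier 2, Q≈1,210.0) = £4,897,572.05
Minimum at tier 2: £4,897,572.05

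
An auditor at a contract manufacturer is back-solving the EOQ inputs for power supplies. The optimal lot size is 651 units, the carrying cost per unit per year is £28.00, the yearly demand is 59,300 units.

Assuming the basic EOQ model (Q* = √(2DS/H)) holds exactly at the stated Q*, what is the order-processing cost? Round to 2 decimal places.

£100.05

EOQ relation: Q² = 2DS/H, so rearrange for the unknown.
S = Q²H / (2D) = 651² × 28 / (2 × 59,300) = 100.0542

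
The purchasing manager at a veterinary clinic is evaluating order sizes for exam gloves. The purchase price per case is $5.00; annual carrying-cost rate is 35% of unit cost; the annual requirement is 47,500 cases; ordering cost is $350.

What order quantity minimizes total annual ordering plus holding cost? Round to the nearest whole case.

4,359 cases

Carrying cost H = $5 × 35% = $1.7500/case/yr
Q* = √(2·D·S / H) = √(2·47,500·350 / 1.75) = √19,000,000.0 ≈ 4,358.90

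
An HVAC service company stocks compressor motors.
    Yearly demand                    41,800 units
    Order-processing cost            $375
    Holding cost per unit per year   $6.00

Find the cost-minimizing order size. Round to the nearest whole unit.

EOQ = √(2DS/H) = √(2 × 41,800 × 375 / 6)
    = √(5,225,000.00) ≈ 2,285.83

2,286 units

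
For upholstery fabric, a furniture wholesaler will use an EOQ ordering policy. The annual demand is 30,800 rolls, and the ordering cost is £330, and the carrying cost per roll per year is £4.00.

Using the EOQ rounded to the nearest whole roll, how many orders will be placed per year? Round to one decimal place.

13.7 orders per year

Q* = √(2·D·S / H) = √(2·30,800·330 / 4) = √5,082,000.0 ≈ 2,254.33 → Q = 2,254
N = D/Q = 30,800/2,254 ≈ 13.665 orders/yr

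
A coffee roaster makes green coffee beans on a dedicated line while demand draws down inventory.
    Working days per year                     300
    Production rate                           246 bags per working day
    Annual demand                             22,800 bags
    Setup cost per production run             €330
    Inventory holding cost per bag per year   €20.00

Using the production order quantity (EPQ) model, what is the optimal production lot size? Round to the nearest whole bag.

Daily demand d = 22,800/300 = 76.000; p = 246; 1 − d/p = 0.69106
EPQ = √(2DS / (H(1 − d/p)))
    = √(2 × 22,800 × 330 / (20 × 0.69106)) ≈ 1,043.44

1,043 bags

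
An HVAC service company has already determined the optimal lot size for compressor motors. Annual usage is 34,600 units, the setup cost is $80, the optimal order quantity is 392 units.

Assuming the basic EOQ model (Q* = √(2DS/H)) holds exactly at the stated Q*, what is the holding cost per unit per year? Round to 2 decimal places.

$36.03

Since Q* = (2DS/H)^½, squaring gives Q*²·H = 2DS.
H = 2DS / Q² = 2 × 34,600 × 80 / 392² = 36.0267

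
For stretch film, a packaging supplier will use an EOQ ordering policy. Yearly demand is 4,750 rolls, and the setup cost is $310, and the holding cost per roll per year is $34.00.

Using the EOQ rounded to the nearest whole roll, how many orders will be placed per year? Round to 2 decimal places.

Q* = √(2·D·S / H) = √(2·4,750·310 / 34) = √86,617.6 ≈ 294.31 → Q = 294
N = D/Q = 4,750/294 ≈ 16.156 orders/yr

16.16 orders per year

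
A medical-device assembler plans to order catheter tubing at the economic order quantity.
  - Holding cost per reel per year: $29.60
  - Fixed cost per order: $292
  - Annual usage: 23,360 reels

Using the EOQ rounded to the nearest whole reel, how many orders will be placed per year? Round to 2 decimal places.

Q* = √(2·D·S / H) = √(2·23,360·292 / 29.6) = √460,886.5 ≈ 678.89 → Q = 679
N = D/Q = 23,360/679 ≈ 34.404 orders/yr

34.40 orders per year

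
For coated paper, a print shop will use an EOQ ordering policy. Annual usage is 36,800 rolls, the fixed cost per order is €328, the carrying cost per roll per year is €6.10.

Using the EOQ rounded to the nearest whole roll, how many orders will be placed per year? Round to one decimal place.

2DS/H = 2·36,800·328/6.1 = 3,957,508.20
EOQ = √3,957,508.20 ≈ 1,989.35 → Q = 1,989
N = D/Q = 36,800/1,989 ≈ 18.502 orders/yr

18.5 orders per year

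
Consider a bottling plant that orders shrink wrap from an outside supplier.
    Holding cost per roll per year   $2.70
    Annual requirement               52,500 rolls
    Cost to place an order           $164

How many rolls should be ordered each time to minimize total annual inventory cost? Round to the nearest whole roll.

2,525 rolls

2DS/H = 2·52,500·164/2.7 = 6,377,777.78
EOQ = √6,377,777.78 ≈ 2,525.43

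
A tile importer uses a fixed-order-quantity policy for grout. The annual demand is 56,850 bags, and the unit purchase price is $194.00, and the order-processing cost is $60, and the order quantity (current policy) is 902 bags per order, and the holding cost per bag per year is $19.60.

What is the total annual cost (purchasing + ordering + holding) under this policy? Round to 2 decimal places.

Orders/yr = 56,850/902 = 63.027; ordering cost = 63.027 × $60 = $3,781.60
Average inventory = 902/2 = 451; holding cost = 451 × $19.6 = $8,839.60
Purchase cost = D·C = 56,850 × 194 = $11,028,900.00
Total = $3,781.60 + $8,839.60 + $11,028,900.00 = $11,041,521.20

$11,041,521.20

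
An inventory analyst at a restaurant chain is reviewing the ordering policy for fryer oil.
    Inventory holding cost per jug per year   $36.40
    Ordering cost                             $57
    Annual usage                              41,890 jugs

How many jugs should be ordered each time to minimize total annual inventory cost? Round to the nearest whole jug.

2DS/H = 2·41,890·57/36.4 = 131,193.96
EOQ = √131,193.96 ≈ 362.21

362 jugs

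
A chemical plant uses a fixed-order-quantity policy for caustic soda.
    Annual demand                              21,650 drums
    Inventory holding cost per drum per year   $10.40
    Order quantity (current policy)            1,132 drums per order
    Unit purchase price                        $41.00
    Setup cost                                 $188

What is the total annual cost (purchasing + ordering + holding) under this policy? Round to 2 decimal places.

$897,131.98

Orders/yr = 21,650/1,132 = 19.125; ordering cost = 19.125 × $188 = $3,595.58
Average inventory = 1,132/2 = 566; holding cost = 566 × $10.4 = $5,886.40
Purchase cost = D·C = 21,650 × 41 = $887,650.00
Total = $3,595.58 + $5,886.40 + $887,650.00 = $897,131.98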